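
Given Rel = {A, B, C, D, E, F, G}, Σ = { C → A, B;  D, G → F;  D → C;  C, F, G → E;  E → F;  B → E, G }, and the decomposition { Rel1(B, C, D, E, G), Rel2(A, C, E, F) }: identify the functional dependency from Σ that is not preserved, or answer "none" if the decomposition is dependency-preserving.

C → A, B: restricted closure across fragments reaches A, B.
D, G → F: restricted closure across fragments reaches F.
D → C lies within Rel1.
C, F, G → E: restricted closure across fragments reaches E.
E → F lies within Rel2.
B → E, G lies within Rel1.
Every dependency is enforceable on the fragments, so the decomposition is dependency-preserving.

none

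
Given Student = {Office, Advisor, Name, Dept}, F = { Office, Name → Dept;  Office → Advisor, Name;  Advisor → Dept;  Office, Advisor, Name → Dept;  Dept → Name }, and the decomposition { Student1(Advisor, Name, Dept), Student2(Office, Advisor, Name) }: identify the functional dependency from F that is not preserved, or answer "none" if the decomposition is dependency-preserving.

none

Office, Name → Dept: restricted closure across fragments reaches Dept.
Office → Advisor, Name lies within Student2.
Advisor → Dept lies within Student1.
Office, Advisor, Name → Dept: restricted closure across fragments reaches Dept.
Dept → Name lies within Student1.
Every dependency is enforceable on the fragments, so the decomposition is dependency-preserving.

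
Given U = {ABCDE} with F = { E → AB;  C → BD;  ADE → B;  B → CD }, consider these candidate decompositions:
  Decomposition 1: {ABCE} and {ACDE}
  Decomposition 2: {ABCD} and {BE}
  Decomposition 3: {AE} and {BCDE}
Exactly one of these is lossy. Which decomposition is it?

Decomposition 1: common = {ACE}, closure = {ABCDE} → lossless.
Decomposition 2: common = {B}, closure = {BCD} → lossy.
Decomposition 3: common = {E}, closure = {ABCDE} → lossless.

Decomposition 2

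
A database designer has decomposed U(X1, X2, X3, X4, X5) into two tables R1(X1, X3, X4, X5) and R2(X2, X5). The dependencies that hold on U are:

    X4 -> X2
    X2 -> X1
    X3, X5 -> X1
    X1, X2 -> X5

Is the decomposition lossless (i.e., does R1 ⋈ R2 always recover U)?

Common attributes: R1 ∩ R2 = {X5}.
No dependency enlarges {X5}, so (X5)⁺ = {X5}.
The closure contains neither all of R1 = {X1, X3, X4, X5} nor all of R2 = {X2, X5}, so the common attributes are not a superkey of either fragment. The join is lossy.

No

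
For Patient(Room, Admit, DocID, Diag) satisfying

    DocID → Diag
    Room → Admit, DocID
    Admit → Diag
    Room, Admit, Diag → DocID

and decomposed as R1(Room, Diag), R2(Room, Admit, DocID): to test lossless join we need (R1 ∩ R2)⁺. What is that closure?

Room, Admit, DocID, Diag

R1 ∩ R2 = {Room}.
Room → Admit, DocID applies, adding Admit, DocID
Admit → Diag applies, adding Diag
Closure: {Room, Admit, DocID, Diag}.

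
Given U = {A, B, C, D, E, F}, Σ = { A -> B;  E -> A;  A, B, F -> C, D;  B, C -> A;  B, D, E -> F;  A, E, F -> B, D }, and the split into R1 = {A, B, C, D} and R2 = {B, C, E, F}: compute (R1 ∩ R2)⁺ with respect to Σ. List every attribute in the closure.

R1 ∩ R2 = {B, C}.
B, C → A applies, adding A
Closure: {A, B, C}.

A, B, C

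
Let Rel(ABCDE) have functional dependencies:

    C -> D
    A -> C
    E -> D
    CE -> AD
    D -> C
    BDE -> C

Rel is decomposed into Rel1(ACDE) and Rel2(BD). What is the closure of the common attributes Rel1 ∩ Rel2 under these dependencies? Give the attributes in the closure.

CD

Rel1 ∩ Rel2 = {D}.
D → C applies, adding C
Closure: {CD}.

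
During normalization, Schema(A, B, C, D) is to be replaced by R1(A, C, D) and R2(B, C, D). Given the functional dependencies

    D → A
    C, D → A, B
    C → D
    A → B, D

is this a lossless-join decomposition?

Common attributes: R1 ∩ R2 = {C, D}.
Closure of {C, D}: D → A applies, adding A; C, D → A, B applies, adding B. So (C, D)⁺ = {A, B, C, D}.
This closure contains every attribute of R1, so R1 ∩ R2 → R1. The join is lossless.

Yes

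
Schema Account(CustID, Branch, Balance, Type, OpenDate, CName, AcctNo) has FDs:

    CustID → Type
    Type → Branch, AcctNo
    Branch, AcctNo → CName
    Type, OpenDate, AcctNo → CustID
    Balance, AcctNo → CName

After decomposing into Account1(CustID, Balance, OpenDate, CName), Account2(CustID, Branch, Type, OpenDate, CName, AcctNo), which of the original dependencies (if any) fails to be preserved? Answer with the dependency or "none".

Check Balance, AcctNo → CName: no single fragment contains all of {Balance, CName, AcctNo}, and the restricted closure of {Balance, AcctNo} across the fragments never reaches {CName}.
CustID → Type is preserved.
Type → Branch, AcctNo is preserved.
Branch, AcctNo → CName is preserved.
Type, OpenDate, AcctNo → CustID is preserved.

Balance, AcctNo → CName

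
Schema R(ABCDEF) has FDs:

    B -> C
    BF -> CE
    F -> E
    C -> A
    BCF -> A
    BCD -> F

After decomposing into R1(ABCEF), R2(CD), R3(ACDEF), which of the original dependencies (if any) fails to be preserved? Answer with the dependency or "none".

Check BCD → F: no single fragment contains all of {BCDF}, and the restricted closure of {BCD} across the fragments never reaches {F}.
B → C is preserved.
BF → CE is preserved.
F → E is preserved.
C → A is preserved.
BCF → A is preserved.

BCD -> F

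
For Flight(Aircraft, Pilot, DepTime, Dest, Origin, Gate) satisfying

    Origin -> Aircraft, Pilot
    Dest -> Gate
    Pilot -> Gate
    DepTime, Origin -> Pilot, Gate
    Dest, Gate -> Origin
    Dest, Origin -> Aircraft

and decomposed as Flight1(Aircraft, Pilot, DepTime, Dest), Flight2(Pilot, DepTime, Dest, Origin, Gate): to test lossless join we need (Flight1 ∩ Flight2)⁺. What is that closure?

Aircraft, Pilot, DepTime, Dest, Origin, Gate

Flight1 ∩ Flight2 = {Pilot, DepTime, Dest}.
Dest → Gate applies, adding Gate
Dest, Gate → Origin applies, adding Origin
Dest, Origin → Aircraft applies, adding Aircraft
Closure: {Aircraft, Pilot, DepTime, Dest, Origin, Gate}.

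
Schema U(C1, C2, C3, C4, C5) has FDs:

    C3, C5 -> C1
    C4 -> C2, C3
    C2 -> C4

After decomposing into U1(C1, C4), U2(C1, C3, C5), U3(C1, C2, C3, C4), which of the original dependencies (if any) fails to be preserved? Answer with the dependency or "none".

none

C3, C5 → C1 lies within U2.
C4 → C2, C3 lies within U3.
C2 → C4 lies within U3.
Every dependency is enforceable on the fragments, so the decomposition is dependency-preserving.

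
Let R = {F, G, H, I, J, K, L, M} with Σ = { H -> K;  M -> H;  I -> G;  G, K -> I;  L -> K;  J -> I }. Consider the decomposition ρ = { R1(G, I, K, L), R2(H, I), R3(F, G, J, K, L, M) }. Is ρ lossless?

Chase test. Columns are F, G, H, I, J, K, L, M; row i has aⱼ where attribute j ∈ Ri, else bᵢⱼ.
Initial tableau (one row per fragment):
  row 1: b11 a2 b13 a4 b15 a6 a7 b18
  row 2: b21 b22 a3 a4 b25 b26 b27 b28
  row 3: a1 a2 b33 b34 a5 a6 a7 a8
Rows 1 and 2 agree on I; apply I→G and equate their G entries.
Rows 1 and 3 agree on G, K; apply G, K→I and equate their I entries.
No row becomes fully distinguished — the join is lossy.

No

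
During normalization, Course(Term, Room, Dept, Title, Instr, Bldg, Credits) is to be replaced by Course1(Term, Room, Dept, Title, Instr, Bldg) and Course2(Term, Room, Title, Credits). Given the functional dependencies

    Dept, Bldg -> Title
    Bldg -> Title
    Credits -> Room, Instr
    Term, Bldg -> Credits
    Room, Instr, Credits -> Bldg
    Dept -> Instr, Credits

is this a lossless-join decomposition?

No

Common attributes: Course1 ∩ Course2 = {Term, Room, Title}.
No dependency enlarges {Term, Room, Title}, so (Term, Room, Title)⁺ = {Term, Room, Title}.
The closure contains neither all of Course1 = {Term, Room, Dept, Title, Instr, Bldg} nor all of Course2 = {Term, Room, Title, Credits}, so the common attributes are not a superkey of either fragment. The join is lossy.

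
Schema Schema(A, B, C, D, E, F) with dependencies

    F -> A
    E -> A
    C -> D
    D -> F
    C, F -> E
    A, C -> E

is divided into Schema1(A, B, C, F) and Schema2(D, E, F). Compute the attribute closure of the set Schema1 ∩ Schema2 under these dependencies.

A, F

Schema1 ∩ Schema2 = {F}.
F → A applies, adding A
Closure: {A, F}.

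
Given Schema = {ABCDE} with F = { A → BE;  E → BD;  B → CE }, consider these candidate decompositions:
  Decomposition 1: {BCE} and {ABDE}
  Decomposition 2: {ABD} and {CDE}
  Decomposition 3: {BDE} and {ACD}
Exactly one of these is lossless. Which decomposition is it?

Decomposition 1

Decomposition 1: common = {BE}, closure = {BCDE} → lossless.
Decomposition 2: common = {D}, closure = {D} → lossy.
Decomposition 3: common = {D}, closure = {D} → lossy.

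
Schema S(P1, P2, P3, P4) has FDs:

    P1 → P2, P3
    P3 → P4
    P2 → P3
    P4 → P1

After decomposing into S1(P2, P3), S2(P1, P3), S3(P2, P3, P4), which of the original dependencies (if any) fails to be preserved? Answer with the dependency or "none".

none

P1 → P2, P3: restricted closure across fragments reaches P2, P3.
P3 → P4 lies within S3.
P2 → P3 lies within S1.
P4 → P1: restricted closure across fragments reaches P1.
Every dependency is enforceable on the fragments, so the decomposition is dependency-preserving.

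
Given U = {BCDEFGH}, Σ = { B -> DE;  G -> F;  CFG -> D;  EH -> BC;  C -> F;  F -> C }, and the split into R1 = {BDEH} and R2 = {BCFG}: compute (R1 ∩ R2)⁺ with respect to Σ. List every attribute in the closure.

R1 ∩ R2 = {B}.
B → DE applies, adding DE
Closure: {BDE}.

BDE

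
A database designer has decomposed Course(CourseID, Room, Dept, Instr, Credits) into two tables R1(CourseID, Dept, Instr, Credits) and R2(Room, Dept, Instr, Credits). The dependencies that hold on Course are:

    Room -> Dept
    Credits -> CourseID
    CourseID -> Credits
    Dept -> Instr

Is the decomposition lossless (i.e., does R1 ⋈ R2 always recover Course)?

Yes

Common attributes: R1 ∩ R2 = {Dept, Instr, Credits}.
Closure of {Dept, Instr, Credits}: Credits → CourseID applies, adding CourseID. So (Dept, Instr, Credits)⁺ = {CourseID, Dept, Instr, Credits}.
This closure contains every attribute of R1, so R1 ∩ R2 → R1. The join is lossless.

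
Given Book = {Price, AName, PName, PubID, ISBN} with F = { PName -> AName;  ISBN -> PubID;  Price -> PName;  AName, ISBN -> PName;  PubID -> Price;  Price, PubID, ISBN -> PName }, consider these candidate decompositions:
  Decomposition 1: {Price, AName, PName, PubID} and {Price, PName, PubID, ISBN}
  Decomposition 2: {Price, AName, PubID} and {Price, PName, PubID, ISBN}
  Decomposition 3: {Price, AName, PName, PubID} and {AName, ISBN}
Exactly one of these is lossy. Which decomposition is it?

Decomposition 3

Decomposition 1: common = {Price, PName, PubID}, closure = {Price, AName, PName, PubID} → lossless.
Decomposition 2: common = {Price, PubID}, closure = {Price, AName, PName, PubID} → lossless.
Decomposition 3: common = {AName}, closure = {AName} → lossy.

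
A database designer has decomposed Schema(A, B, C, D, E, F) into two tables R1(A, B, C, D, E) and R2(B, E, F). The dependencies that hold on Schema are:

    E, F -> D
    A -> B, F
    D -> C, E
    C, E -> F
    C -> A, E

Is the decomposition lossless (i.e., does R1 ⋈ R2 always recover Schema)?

No

Common attributes: R1 ∩ R2 = {B, E}.
No dependency enlarges {B, E}, so (B, E)⁺ = {B, E}.
The closure contains neither all of R1 = {A, B, C, D, E} nor all of R2 = {B, E, F}, so the common attributes are not a superkey of either fragment. The join is lossy.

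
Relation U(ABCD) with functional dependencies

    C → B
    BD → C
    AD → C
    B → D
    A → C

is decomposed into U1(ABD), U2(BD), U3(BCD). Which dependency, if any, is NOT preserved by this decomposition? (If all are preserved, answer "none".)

none

C → B lies within U3.
BD → C lies within U3.
AD → C: restricted closure across fragments reaches C.
B → D lies within U1.
A → C: restricted closure across fragments reaches C.
Every dependency is enforceable on the fragments, so the decomposition is dependency-preserving.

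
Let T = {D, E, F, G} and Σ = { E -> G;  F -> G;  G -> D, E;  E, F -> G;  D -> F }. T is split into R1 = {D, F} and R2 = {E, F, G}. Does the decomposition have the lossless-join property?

Common attributes: R1 ∩ R2 = {F}.
Closure of {F}: F → G applies, adding G; G → D, E applies, adding D, E. So (F)⁺ = {D, E, F, G}.
This closure contains every attribute of R1, so R1 ∩ R2 → R1. The join is lossless.

Yes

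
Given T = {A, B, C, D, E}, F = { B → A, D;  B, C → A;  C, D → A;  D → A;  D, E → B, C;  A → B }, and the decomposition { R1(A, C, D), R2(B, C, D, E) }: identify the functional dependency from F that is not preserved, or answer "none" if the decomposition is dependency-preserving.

B → A, D: restricted closure across fragments reaches A, D.
B, C → A: restricted closure across fragments reaches A.
C, D → A lies within R1.
D → A lies within R1.
D, E → B, C lies within R2.
A → B: restricted closure across fragments reaches B.
Every dependency is enforceable on the fragments, so the decomposition is dependency-preserving.

none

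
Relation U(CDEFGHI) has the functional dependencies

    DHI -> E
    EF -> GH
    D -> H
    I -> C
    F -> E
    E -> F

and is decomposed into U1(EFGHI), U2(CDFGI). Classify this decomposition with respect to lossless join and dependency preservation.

Lossless test: (FGI)⁺ = {CEFGHI}, which contains all of one fragment — lossless.
Dependency preservation: the restricted closure of {D} across the fragments never reaches {H}, so D → H cannot be enforced without a join — not preserved.

lossless but not dependency-preserving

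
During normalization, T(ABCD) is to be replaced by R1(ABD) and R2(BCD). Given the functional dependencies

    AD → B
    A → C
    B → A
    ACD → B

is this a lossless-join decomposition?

Common attributes: R1 ∩ R2 = {BD}.
Closure of {BD}: B → A applies, adding A; A → C applies, adding C. So (BD)⁺ = {ABCD}.
This closure contains every attribute of R1, so R1 ∩ R2 → R1. The join is lossless.

Yes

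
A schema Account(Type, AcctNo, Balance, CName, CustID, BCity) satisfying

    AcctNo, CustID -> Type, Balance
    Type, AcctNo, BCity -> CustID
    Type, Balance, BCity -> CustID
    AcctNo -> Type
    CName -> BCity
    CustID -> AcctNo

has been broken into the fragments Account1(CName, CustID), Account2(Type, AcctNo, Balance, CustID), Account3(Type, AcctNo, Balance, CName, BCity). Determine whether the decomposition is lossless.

Chase test. Columns are Type, AcctNo, Balance, CName, CustID, BCity; row i has aⱼ where attribute j ∈ Accounti, else bᵢⱼ.
Initial tableau (one row per fragment):
  row 1: b11 b12 b13 a4 a5 b16
  row 2: a1 a2 a3 b24 a5 b26
  row 3: a1 a2 a3 a4 b35 a6
Rows 1 and 3 agree on CName; apply CName→BCity and equate their BCity entries.
Rows 1 and 2 agree on CustID; apply CustID→AcctNo and equate their AcctNo entries.
Rows 1 and 2 agree on AcctNo, CustID; apply AcctNo, CustID→Type, Balance and equate their Type, Balance entries.
Rows 1 and 3 agree on Type, AcctNo, BCity; apply Type, AcctNo, BCity→CustID and equate their CustID entries.
Row 1 is now all distinguished symbols — the join is lossless.

Yes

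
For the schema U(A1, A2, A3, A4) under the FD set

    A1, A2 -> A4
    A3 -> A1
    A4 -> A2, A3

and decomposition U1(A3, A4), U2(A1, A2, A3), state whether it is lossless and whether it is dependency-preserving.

lossy and not dependency-preserving

Lossless test: (A3)⁺ = {A1, A3}, which is a superkey of neither fragment — lossy.
Dependency preservation: the restricted closure of {A1, A2} across the fragments never reaches {A4}, so A1, A2 → A4 cannot be enforced without a join — not preserved.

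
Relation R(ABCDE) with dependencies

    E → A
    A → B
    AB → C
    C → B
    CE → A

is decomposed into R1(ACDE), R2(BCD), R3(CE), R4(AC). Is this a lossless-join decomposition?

Chase test. Columns are ABCDE; row i has aⱼ where attribute j ∈ Ri, else bᵢⱼ.
Initial tableau (one row per fragment):
  row 1: a1 b12 a3 a4 a5
  row 2: b21 a2 a3 a4 b25
  row 3: b31 b32 a3 b34 a5
  row 4: a1 b42 a3 b44 b45
Rows 1 and 3 agree on E; apply E→A and equate their A entries.
Rows 1 and 3 agree on A; apply A→B and equate their B entries.
Rows 1 and 4 agree on A; apply A→B and equate their B entries.
Rows 1 and 2 agree on C; apply C→B and equate their B entries.
Row 1 is now all distinguished symbols — the join is lossless.

Yes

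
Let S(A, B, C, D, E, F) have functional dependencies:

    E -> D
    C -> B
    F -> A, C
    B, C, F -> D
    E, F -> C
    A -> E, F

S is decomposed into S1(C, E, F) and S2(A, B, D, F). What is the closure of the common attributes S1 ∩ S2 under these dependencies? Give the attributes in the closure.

S1 ∩ S2 = {F}.
F → A, C applies, adding A, C
A → E, F applies, adding E
E → D applies, adding D
C → B applies, adding B
Closure: {A, B, C, D, E, F}.

A, B, C, D, E, F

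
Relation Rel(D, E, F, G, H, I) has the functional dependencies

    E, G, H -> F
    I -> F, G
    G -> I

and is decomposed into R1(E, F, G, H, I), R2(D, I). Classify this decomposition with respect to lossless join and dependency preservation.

lossy but dependency-preserving

Lossless test: (I)⁺ = {F, G, I}, which is a superkey of neither fragment — lossy.
Dependency preservation: every FD's attributes lie within a single fragment, so each can be enforced locally — preserved.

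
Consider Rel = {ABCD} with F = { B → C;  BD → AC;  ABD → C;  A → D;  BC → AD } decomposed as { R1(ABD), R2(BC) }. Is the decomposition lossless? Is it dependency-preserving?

Lossless test: (B)⁺ = {ABCD}, which contains all of one fragment — lossless.
Dependency preservation: BD → AC; ABD → C; BC → AD are not contained in any single fragment, but the restricted closure of each left-hand side across the fragments still reaches the right-hand side; the remaining FDs each lie inside some fragment. All dependencies are preserved.

lossless and dependency-preserving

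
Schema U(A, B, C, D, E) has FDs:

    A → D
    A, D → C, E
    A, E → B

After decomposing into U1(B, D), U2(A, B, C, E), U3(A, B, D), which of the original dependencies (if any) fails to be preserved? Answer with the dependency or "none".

A → D lies within U3.
A, D → C, E: restricted closure across fragments reaches C, E.
A, E → B lies within U2.
Every dependency is enforceable on the fragments, so the decomposition is dependency-preserving.

none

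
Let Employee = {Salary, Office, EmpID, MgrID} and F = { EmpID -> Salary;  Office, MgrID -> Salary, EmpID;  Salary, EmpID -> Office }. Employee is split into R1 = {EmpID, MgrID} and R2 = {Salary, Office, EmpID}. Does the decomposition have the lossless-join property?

Yes

Common attributes: R1 ∩ R2 = {EmpID}.
Closure of {EmpID}: EmpID → Salary applies, adding Salary; Salary, EmpID → Office applies, adding Office. So (EmpID)⁺ = {Salary, Office, EmpID}.
This closure contains every attribute of R2, so R1 ∩ R2 → R2. The join is lossless.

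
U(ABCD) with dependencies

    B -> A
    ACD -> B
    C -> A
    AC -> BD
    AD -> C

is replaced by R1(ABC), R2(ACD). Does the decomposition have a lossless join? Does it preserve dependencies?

Lossless test: (AC)⁺ = {ABCD}, which contains all of one fragment — lossless.
Dependency preservation: ACD → B; AC → BD are not contained in any single fragment, but the restricted closure of each left-hand side across the fragments still reaches the right-hand side; the remaining FDs each lie inside some fragment. All dependencies are preserved.

lossless and dependency-preserving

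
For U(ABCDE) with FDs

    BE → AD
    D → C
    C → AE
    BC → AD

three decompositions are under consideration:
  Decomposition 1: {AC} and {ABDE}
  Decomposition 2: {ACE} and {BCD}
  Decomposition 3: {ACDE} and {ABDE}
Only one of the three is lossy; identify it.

Decomposition 1: common = {A}, closure = {A} → lossy.
Decomposition 2: common = {C}, closure = {ACE} → lossless.
Decomposition 3: common = {ADE}, closure = {ACDE} → lossless.

Decomposition 1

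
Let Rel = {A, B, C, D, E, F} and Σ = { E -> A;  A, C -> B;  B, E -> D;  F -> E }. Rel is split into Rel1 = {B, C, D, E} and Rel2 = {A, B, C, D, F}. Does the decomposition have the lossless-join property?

No

Common attributes: Rel1 ∩ Rel2 = {B, C, D}.
No dependency enlarges {B, C, D}, so (B, C, D)⁺ = {B, C, D}.
The closure contains neither all of Rel1 = {B, C, D, E} nor all of Rel2 = {A, B, C, D, F}, so the common attributes are not a superkey of either fragment. The join is lossy.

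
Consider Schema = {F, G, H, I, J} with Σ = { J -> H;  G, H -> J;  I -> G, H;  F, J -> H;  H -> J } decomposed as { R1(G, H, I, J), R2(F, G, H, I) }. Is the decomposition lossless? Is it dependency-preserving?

lossless and dependency-preserving

Lossless test: (G, H, I)⁺ = {G, H, I, J}, which contains all of one fragment — lossless.
Dependency preservation: F, J → H is not contained in any single fragment, but the restricted closure of its left-hand side across the fragments still reaches the right-hand side; the remaining FDs each lie inside some fragment. All dependencies are preserved.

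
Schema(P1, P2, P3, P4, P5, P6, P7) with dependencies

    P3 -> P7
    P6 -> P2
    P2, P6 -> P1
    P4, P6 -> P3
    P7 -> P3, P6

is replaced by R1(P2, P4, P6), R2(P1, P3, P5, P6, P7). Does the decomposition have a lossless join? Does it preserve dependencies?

Lossless test: (P6)⁺ = {P1, P2, P6}, which is a superkey of neither fragment — lossy.
Dependency preservation: the restricted closure of {P4, P6} across the fragments never reaches {P3}, so P4, P6 → P3 cannot be enforced without a join — not preserved.

lossy and not dependency-preserving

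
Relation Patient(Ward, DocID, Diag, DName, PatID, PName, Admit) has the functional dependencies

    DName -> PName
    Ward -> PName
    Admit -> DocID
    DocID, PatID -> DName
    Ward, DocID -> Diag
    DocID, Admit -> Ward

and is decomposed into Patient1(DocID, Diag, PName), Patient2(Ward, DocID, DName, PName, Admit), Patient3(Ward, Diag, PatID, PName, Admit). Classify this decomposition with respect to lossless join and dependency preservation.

Lossless test (chase): Rows 2 and 3 agree on Admit; apply Admit→DocID and equate their DocID entries. Rows 2 and 3 agree on Ward, DocID; apply Ward, DocID→Diag and equate their Diag entries. No row becomes fully distinguished — the join is lossy.
Dependency preservation: the restricted closure of {DocID, PatID} across the fragments never reaches {DName}, so DocID, PatID → DName cannot be enforced without a join — not preserved.

lossy and not dependency-preserving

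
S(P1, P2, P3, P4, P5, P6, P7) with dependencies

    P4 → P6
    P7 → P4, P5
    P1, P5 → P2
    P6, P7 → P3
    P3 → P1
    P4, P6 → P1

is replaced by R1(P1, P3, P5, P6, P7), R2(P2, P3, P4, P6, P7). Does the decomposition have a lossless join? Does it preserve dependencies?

lossless but not dependency-preserving

Lossless test: (P3, P6, P7)⁺ = {P1, P2, P3, P4, P5, P6, P7}, which contains all of one fragment — lossless.
Dependency preservation: the restricted closure of {P1, P5} across the fragments never reaches {P2}, so P1, P5 → P2 cannot be enforced without a join — not preserved.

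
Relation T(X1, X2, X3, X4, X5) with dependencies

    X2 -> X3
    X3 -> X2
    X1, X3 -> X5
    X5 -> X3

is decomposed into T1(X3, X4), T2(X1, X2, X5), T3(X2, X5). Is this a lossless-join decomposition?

No

Chase test. Columns are X1, X2, X3, X4, X5; row i has aⱼ where attribute j ∈ Ti, else bᵢⱼ.
Initial tableau (one row per fragment):
  row 1: b11 b12 a3 a4 b15
  row 2: a1 a2 b23 b24 a5
  row 3: b31 a2 b33 b34 a5
Rows 2 and 3 agree on X2; apply X2→X3 and equate their X3 entries.
No row becomes fully distinguished — the join is lossy.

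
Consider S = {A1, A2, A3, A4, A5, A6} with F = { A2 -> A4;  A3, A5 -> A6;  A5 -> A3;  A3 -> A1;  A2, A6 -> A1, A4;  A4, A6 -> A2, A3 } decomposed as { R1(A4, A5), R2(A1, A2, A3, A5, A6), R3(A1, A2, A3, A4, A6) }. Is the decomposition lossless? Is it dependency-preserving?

Lossless test (chase): Rows 2 and 3 agree on A2; apply A2→A4 and equate their A4 entries. Rows 1 and 2 agree on A5; apply A5→A3 and equate their A3 entries. Rows 1 and 2 agree on A3; apply A3→A1 and equate their A1 entries. Rows 1 and 2 agree on A3, A5; apply A3, A5→A6 and equate their A6 entries. Rows 1 and 2 agree on A4, A6; apply A4, A6→A2, A3 and equate their A2, A3 entries. Row 1 is now all distinguished symbols — the join is lossless.
Dependency preservation: every FD's attributes lie within a single fragment, so each can be enforced locally — preserved.

lossless and dependency-preserving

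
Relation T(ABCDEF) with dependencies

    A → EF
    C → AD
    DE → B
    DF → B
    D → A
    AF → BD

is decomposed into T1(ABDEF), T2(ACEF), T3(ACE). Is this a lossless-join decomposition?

Chase test. Columns are ABCDEF; row i has aⱼ where attribute j ∈ Ti, else bᵢⱼ.
Initial tableau (one row per fragment):
  row 1: a1 a2 b13 a4 a5 a6
  row 2: a1 b22 a3 b24 a5 a6
  row 3: a1 b32 a3 b34 a5 b36
Rows 1 and 3 agree on A; apply A→EF and equate their EF entries.
Rows 2 and 3 agree on C; apply C→AD and equate their AD entries.
Rows 2 and 3 agree on DE; apply DE→B and equate their B entries.
Rows 1 and 2 agree on AF; apply AF→BD and equate their BD entries.
Row 2 is now all distinguished symbols — the join is lossless.

Yes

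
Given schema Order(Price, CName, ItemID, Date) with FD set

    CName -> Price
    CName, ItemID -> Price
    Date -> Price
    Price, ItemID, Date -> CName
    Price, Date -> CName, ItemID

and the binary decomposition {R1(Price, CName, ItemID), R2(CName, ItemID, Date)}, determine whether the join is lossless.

Common attributes: R1 ∩ R2 = {CName, ItemID}.
Closure of {CName, ItemID}: CName → Price applies, adding Price. So (CName, ItemID)⁺ = {Price, CName, ItemID}.
This closure contains every attribute of R1, so R1 ∩ R2 → R1. The join is lossless.

Yes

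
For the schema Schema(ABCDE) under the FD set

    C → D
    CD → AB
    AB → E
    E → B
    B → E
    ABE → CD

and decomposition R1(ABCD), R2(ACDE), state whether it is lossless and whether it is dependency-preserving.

lossless but not dependency-preserving

Lossless test: (ACD)⁺ = {ABCDE}, which contains all of one fragment — lossless.
Dependency preservation: the restricted closure of {E} across the fragments never reaches {B}, so E → B cannot be enforced without a join — not preserved.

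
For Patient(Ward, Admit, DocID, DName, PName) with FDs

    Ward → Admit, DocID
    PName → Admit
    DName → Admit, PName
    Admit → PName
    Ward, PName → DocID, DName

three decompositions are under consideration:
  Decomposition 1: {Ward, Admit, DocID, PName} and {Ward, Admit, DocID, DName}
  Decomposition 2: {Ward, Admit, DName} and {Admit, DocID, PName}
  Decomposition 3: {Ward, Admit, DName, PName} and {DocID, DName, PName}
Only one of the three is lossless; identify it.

Decomposition 1: common = {Ward, Admit, DocID}, closure = {Ward, Admit, DocID, DName, PName} → lossless.
Decomposition 2: common = {Admit}, closure = {Admit, PName} → lossy.
Decomposition 3: common = {DName, PName}, closure = {Admit, DName, PName} → lossy.

Decomposition 1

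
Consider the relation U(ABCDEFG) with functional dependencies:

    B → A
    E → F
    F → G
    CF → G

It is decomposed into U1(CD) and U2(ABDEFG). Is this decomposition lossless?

Common attributes: U1 ∩ U2 = {D}.
No dependency enlarges {D}, so (D)⁺ = {D}.
The closure contains neither all of U1 = {CD} nor all of U2 = {ABDEFG}, so the common attributes are not a superkey of either fragment. The join is lossy.

No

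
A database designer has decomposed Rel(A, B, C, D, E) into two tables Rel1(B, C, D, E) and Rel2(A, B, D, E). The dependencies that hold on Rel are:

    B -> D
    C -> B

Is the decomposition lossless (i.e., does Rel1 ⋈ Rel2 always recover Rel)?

No

Common attributes: Rel1 ∩ Rel2 = {B, D, E}.
No dependency enlarges {B, D, E}, so (B, D, E)⁺ = {B, D, E}.
The closure contains neither all of Rel1 = {B, C, D, E} nor all of Rel2 = {A, B, D, E}, so the common attributes are not a superkey of either fragment. The join is lossy.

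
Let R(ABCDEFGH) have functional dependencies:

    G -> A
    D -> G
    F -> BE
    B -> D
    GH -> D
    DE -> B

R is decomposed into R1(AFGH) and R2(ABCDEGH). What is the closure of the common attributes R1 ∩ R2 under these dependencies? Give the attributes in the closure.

ADGH

R1 ∩ R2 = {AGH}.
GH → D applies, adding D
Closure: {ADGH}.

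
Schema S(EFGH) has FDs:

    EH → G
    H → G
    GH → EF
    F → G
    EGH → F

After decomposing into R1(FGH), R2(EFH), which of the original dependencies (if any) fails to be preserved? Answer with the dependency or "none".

EH → G: restricted closure across fragments reaches G.
H → G lies within R1.
GH → EF: restricted closure across fragments reaches EF.
F → G lies within R1.
EGH → F: restricted closure across fragments reaches F.
Every dependency is enforceable on the fragments, so the decomposition is dependency-preserving.

none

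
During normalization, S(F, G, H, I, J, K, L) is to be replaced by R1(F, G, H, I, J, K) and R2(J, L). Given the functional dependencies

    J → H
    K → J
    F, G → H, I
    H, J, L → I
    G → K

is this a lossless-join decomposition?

No

Common attributes: R1 ∩ R2 = {J}.
Closure of {J}: J → H applies, adding H. So (J)⁺ = {H, J}.
The closure contains neither all of R1 = {F, G, H, I, J, K} nor all of R2 = {J, L}, so the common attributes are not a superkey of either fragment. The join is lossy.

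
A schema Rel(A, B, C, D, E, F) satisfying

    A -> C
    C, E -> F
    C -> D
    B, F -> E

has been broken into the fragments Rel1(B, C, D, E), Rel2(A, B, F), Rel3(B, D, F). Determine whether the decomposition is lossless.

Chase test. Columns are A, B, C, D, E, F; row i has aⱼ where attribute j ∈ Reli, else bᵢⱼ.
Initial tableau (one row per fragment):
  row 1: b11 a2 a3 a4 a5 b16
  row 2: a1 a2 b23 b24 b25 a6
  row 3: b31 a2 b33 a4 b35 a6
Rows 2 and 3 agree on B, F; apply B, F→E and equate their E entries.
No row becomes fully distinguished — the join is lossy.

No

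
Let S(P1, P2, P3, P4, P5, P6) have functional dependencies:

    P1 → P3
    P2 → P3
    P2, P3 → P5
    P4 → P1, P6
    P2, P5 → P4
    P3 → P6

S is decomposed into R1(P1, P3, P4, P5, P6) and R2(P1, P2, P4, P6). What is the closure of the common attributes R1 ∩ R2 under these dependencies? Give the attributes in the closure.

P1, P3, P4, P6

R1 ∩ R2 = {P1, P4, P6}.
P1 → P3 applies, adding P3
Closure: {P1, P3, P4, P6}.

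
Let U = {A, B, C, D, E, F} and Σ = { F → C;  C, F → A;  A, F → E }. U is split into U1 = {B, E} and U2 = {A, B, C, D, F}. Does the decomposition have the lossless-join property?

No

Common attributes: U1 ∩ U2 = {B}.
No dependency enlarges {B}, so (B)⁺ = {B}.
The closure contains neither all of U1 = {B, E} nor all of U2 = {A, B, C, D, F}, so the common attributes are not a superkey of either fragment. The join is lossy.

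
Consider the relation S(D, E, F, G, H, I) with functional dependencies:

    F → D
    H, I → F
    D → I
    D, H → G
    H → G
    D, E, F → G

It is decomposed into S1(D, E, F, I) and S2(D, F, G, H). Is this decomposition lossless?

Common attributes: S1 ∩ S2 = {D, F}.
Closure of {D, F}: D → I applies, adding I. So (D, F)⁺ = {D, F, I}.
The closure contains neither all of S1 = {D, E, F, I} nor all of S2 = {D, F, G, H}, so the common attributes are not a superkey of either fragment. The join is lossy.

No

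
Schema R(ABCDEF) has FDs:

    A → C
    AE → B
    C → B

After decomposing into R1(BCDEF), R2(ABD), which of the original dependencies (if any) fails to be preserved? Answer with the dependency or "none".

Check A → C: no single fragment contains all of {AC}, and the restricted closure of {A} across the fragments never reaches {C}.
AE → B is preserved.
C → B is preserved.

A → C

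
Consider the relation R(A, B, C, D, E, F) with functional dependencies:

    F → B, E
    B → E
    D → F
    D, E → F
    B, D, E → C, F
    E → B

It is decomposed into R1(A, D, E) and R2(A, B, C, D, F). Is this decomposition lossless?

Yes

Common attributes: R1 ∩ R2 = {A, D}.
Closure of {A, D}: D → F applies, adding F; F → B, E applies, adding B, E; B, D, E → C, F applies, adding C. So (A, D)⁺ = {A, B, C, D, E, F}.
This closure contains every attribute of R1, so R1 ∩ R2 → R1. The join is lossless.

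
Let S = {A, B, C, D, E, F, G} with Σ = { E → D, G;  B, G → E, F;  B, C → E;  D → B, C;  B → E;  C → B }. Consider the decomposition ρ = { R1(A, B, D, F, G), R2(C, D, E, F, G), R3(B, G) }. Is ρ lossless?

Chase test. Columns are A, B, C, D, E, F, G; row i has aⱼ where attribute j ∈ Ri, else bᵢⱼ.
Initial tableau (one row per fragment):
  row 1: a1 a2 b13 a4 b15 a6 a7
  row 2: b21 b22 a3 a4 a5 a6 a7
  row 3: b31 a2 b33 b34 b35 b36 a7
Rows 1 and 3 agree on B, G; apply B, G→E, F and equate their E, F entries.
Rows 1 and 2 agree on D; apply D→B, C and equate their B, C entries.
Rows 1 and 2 agree on B; apply B→E and equate their E entries.
Rows 1 and 3 agree on E; apply E→D, G and equate their D, G entries.
Rows 1 and 3 agree on D; apply D→B, C and equate their B, C entries.
Row 1 is now all distinguished symbols — the join is lossless.

Yes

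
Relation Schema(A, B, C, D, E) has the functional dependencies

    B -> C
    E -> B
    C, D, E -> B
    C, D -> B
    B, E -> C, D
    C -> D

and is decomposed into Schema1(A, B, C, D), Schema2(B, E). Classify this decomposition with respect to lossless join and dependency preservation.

lossy but dependency-preserving

Lossless test: (B)⁺ = {B, C, D}, which is a superkey of neither fragment — lossy.
Dependency preservation: C, D, E → B; B, E → C, D are not contained in any single fragment, but the restricted closure of each left-hand side across the fragments still reaches the right-hand side; the remaining FDs each lie inside some fragment. All dependencies are preserved.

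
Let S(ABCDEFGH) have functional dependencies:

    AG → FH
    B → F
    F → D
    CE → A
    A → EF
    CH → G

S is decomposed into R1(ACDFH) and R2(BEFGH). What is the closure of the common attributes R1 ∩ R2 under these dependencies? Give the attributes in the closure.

DFH

R1 ∩ R2 = {FH}.
F → D applies, adding D
Closure: {DFH}.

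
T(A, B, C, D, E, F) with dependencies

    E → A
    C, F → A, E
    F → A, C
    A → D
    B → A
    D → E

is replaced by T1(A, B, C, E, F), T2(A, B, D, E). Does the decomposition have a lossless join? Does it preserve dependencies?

Lossless test: (A, B, E)⁺ = {A, B, D, E}, which contains all of one fragment — lossless.
Dependency preservation: every FD's attributes lie within a single fragment, so each can be enforced locally — preserved.

lossless and dependency-preserving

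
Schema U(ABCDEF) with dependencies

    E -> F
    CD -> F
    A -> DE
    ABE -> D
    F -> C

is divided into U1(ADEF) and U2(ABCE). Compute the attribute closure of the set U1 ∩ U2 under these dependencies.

U1 ∩ U2 = {AE}.
E → F applies, adding F
A → DE applies, adding D
F → C applies, adding C
Closure: {ACDEF}.

ACDEF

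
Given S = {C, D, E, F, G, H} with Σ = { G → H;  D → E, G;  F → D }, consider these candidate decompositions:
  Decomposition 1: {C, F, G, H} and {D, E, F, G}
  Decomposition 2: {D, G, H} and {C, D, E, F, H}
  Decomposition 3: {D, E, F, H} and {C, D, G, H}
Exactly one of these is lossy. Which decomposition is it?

Decomposition 3

Decomposition 1: common = {F, G}, closure = {D, E, F, G, H} → lossless.
Decomposition 2: common = {D, H}, closure = {D, E, G, H} → lossless.
Decomposition 3: common = {D, H}, closure = {D, E, G, H} → lossy.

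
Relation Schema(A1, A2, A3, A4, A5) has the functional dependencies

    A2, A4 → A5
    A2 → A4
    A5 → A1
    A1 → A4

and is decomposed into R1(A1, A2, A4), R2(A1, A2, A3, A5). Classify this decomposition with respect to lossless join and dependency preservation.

lossless and dependency-preserving

Lossless test: (A1, A2)⁺ = {A1, A2, A4, A5}, which contains all of one fragment — lossless.
Dependency preservation: A2, A4 → A5 is not contained in any single fragment, but the restricted closure of its left-hand side across the fragments still reaches the right-hand side; the remaining FDs each lie inside some fragment. All dependencies are preserved.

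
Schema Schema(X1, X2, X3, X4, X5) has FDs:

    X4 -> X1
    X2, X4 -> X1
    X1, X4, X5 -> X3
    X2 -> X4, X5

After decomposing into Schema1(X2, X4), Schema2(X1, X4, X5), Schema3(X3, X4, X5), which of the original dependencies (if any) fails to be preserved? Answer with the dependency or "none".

X2 -> X4, X5

Check X2 → X4, X5: no single fragment contains all of {X2, X4, X5}, and the restricted closure of {X2} across the fragments never reaches {X4, X5}.
X4 → X1 is preserved.
X2, X4 → X1 is preserved.
X1, X4, X5 → X3 is preserved.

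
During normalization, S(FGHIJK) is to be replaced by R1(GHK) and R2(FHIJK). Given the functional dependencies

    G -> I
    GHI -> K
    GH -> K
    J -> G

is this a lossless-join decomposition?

No

Common attributes: R1 ∩ R2 = {HK}.
No dependency enlarges {HK}, so (HK)⁺ = {HK}.
The closure contains neither all of R1 = {GHK} nor all of R2 = {FHIJK}, so the common attributes are not a superkey of either fragment. The join is lossy.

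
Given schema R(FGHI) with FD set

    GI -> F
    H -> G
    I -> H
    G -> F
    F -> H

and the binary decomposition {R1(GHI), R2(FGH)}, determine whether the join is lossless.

Yes

Common attributes: R1 ∩ R2 = {GH}.
Closure of {GH}: G → F applies, adding F. So (GH)⁺ = {FGH}.
This closure contains every attribute of R2, so R1 ∩ R2 → R2. The join is lossless.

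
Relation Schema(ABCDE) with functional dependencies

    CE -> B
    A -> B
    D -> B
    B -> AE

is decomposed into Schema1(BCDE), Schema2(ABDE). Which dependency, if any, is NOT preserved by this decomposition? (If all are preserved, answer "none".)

none

CE → B lies within Schema1.
A → B lies within Schema2.
D → B lies within Schema1.
B → AE lies within Schema2.
Every dependency is enforceable on the fragments, so the decomposition is dependency-preserving.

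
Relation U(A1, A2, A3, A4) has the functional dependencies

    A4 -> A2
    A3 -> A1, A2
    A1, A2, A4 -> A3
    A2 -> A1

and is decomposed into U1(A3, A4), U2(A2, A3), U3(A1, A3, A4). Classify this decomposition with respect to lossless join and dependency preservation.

lossless but not dependency-preserving

Lossless test (chase): Rows 1 and 3 agree on A4; apply A4→A2 and equate their A2 entries. Rows 1 and 2 agree on A3; apply A3→A1, A2 and equate their A1, A2 entries. Rows 1 and 3 agree on A3; apply A3→A1, A2 and equate their A1, A2 entries. Row 1 is now all distinguished symbols — the join is lossless.
Dependency preservation: the restricted closure of {A2} across the fragments never reaches {A1}, so A2 → A1 cannot be enforced without a join — not preserved.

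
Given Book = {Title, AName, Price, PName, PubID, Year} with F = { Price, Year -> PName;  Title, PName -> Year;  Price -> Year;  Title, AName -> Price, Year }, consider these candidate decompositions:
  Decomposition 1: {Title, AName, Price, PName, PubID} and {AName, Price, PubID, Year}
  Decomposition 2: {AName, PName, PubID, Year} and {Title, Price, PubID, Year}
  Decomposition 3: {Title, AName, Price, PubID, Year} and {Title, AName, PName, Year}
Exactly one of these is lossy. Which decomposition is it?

Decomposition 2

Decomposition 1: common = {AName, Price, PubID}, closure = {AName, Price, PName, PubID, Year} → lossless.
Decomposition 2: common = {PubID, Year}, closure = {PubID, Year} → lossy.
Decomposition 3: common = {Title, AName, Year}, closure = {Title, AName, Price, PName, Year} → lossless.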